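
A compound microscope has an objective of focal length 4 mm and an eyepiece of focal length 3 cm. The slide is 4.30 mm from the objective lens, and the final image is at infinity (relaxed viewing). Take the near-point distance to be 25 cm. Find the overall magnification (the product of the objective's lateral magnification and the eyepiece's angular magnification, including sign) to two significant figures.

Convert to cm: f_obj = 4 mm = 0.4 cm; d_o = 4.30 mm = 0.43 cm.
Objective: 1/d_i = 1/f_obj - 1/d_o = 1/0.4 - 1/0.43 = 0.17442 cm^-1, so d_i = 5.733 cm.
m_obj = -d_i/d_o = -5.733/0.43 = -13.333.
Eyepiece angular magnification (image at infinity): M_eye = D/f_e = 25/3 = 8.333.
Overall M = m_obj x M_eye = (-13.333)(8.333) = -111.11.

-110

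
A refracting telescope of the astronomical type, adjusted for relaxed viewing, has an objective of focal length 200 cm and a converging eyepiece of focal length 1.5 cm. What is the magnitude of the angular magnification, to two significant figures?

130

|M| = f_obj/|f_eye| = 200/1.5 = 133.333.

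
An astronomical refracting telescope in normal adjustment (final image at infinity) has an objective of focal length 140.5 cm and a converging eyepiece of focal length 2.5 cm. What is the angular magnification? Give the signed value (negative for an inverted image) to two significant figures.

M = -f_obj/f_eye = -140.5/(2.5) = -56.200.

-56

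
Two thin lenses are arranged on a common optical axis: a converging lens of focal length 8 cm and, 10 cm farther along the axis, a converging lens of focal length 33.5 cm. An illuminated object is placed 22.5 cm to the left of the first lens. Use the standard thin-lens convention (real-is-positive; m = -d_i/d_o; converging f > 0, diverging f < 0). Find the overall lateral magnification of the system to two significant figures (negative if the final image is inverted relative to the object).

-0.51

First lens: d_i1 = 1/(1/8 - 1/22.5) = 12.414 cm.
m_1 = -(12.414)/22.5 = -0.5517.
Since 12.414 cm > 10 cm, the first image lies past the second lens and serves as a virtual object: d_o2 = L - d_i1 = -2.414 cm.
Second lens: d_i2 = 1/(1/33.5 - 1/(-2.414)) = 2.252 cm.
m_2 = -(2.252)/(-2.414) = 0.9328.
The system's lateral magnification is m_1 m_2 = (-0.5517)(0.9328) = -0.5146.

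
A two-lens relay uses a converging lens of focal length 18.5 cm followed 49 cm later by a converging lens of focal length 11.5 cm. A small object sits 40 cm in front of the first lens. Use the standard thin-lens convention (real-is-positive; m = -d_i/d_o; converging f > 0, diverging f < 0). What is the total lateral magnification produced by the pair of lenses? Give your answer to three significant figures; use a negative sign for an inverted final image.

3.21

Applying the thin-lens equation to the first lens, 1/18.5 = 1/40 + 1/d_i1, which gives d_i1 = 34.419 cm.
Its lateral magnification is m_1 = -d_i1/d_o1 = -(34.419)/40 = -0.8605.
The intermediate image is 34.419 cm to the right of lens 1, so d_o2 = L - d_i1 = 49 - 34.419 = 14.581 cm.
Applying the thin-lens equation again with f_2 = 11.5 cm and d_o2 = 14.581 cm gives d_i2 = 54.419 cm.
m_2 = -(54.419)/(14.581) = -3.7321.
Total m = m_1 x m_2 = (-0.8605)(-3.7321) = 3.2113.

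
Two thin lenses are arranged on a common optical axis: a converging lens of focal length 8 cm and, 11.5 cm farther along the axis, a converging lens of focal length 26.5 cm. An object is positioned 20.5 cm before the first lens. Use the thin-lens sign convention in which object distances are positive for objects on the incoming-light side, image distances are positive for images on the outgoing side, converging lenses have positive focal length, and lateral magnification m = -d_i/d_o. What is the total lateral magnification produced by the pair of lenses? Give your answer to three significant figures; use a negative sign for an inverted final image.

-0.603

First lens: d_i1 = 1/(1/8 - 1/20.5) = 13.120 cm.
m_1 = -(13.120)/20.5 = -0.6400.
Since 13.120 cm > 11.5 cm, the first image lies past the second lens and serves as a virtual object: d_o2 = L - d_i1 = -1.620 cm.
Second lens: d_i2 = 1/(1/26.5 - 1/(-1.620)) = 1.527 cm.
m_2 = -(1.527)/(-1.620) = 0.9424.
Overall magnification: m = m_1 m_2 = -0.6031.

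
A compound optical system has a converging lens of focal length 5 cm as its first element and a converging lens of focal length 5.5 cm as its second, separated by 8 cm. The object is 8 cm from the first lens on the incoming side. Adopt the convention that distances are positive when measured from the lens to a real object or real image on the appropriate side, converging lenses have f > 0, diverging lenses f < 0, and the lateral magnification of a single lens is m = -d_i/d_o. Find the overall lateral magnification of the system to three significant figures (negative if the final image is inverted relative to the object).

-0.846

First lens: d_i1 = 1/(1/5 - 1/8) = 13.333 cm.
m_1 = -(13.333)/8 = -1.6667.
Since 13.333 cm > 8 cm, the first image lies past the second lens and serves as a virtual object: d_o2 = L - d_i1 = -5.333 cm.
Second lens: d_i2 = 1/(1/5.5 - 1/(-5.333)) = 2.708 cm.
m_2 = -(2.708)/(-5.333) = 0.5077.
Total m = m_1 x m_2 = (-1.6667)(0.5077) = -0.8462.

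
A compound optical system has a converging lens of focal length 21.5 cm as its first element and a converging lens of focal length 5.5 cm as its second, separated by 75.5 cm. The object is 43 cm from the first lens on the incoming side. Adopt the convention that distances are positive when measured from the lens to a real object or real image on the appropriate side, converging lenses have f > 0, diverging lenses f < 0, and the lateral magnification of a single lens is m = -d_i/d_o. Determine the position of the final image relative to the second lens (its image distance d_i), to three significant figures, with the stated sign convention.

Lens 1: 1/d_i1 = 1/f_1 - 1/d_o1 = 1/21.5 - 1/43 = 0.02326 cm^-1, so d_i1 = 43.000 cm.
Object distance for lens 2: d_o2 = 75.5 - 43.000 = 32.500 cm.
Lens 2: 1/d_i2 = 1/f_2 - 1/d_o2 = 1/5.5 - 1/(32.500) = 0.15105 cm^-1, so d_i2 = 6.620 cm.

6.62 cm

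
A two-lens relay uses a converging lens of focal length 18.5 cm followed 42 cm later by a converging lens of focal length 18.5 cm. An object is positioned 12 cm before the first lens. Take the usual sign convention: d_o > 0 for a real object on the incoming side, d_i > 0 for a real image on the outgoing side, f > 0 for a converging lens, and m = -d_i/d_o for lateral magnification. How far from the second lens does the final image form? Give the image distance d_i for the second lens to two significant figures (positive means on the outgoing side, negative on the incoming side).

24 cm

Lens 1: 1/d_i1 = 1/f_1 - 1/d_o1 = 1/18.5 - 1/12 = -0.02928 cm^-1, so d_i1 = -34.154 cm.
With d_i1 < 0 the first image is virtual and lies on the object side; the object distance for lens 2 is d_o2 = 42 - (-34.154) = 76.154 cm.
Lens 2: 1/d_i2 = 1/f_2 - 1/d_o2 = 1/18.5 - 1/(76.154) = 0.04092 cm^-1, so d_i2 = 24.436 cm.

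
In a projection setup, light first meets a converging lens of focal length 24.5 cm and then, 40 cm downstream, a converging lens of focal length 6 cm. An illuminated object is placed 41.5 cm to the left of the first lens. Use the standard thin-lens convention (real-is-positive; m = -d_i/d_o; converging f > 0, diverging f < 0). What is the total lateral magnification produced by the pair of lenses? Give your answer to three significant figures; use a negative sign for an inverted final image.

-0.335

First lens: d_i1 = 1/(1/24.5 - 1/41.5) = 59.809 cm.
m_1 = -(59.809)/41.5 = -1.4412.
Since 59.809 cm > 40 cm, the first image lies past the second lens and serves as a virtual object: d_o2 = L - d_i1 = -19.809 cm.
Second lens: d_i2 = 1/(1/6 - 1/(-19.809)) = 4.605 cm.
m_2 = -(4.605)/(-19.809) = 0.2325.
Overall magnification: m = m_1 m_2 = -0.3350.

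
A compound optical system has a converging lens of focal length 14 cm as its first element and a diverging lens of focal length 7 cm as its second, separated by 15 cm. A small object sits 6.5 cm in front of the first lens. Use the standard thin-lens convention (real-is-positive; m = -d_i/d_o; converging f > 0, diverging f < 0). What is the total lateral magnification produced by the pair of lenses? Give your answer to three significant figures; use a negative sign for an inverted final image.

0.383

First lens: d_i1 = 1/(1/14 - 1/6.5) = -12.133 cm.
m_1 = -(-12.133)/6.5 = 1.8667.
With d_i1 < 0 the first image is virtual and lies on the object side; the object distance for lens 2 is d_o2 = 15 - (-12.133) = 27.133 cm.
Second lens: d_i2 = 1/(1/(-7) - 1/(27.133)) = -5.564 cm.
m_2 = -(-5.564)/(27.133) = 0.2051.
Overall magnification: m = m_1 m_2 = 0.3828.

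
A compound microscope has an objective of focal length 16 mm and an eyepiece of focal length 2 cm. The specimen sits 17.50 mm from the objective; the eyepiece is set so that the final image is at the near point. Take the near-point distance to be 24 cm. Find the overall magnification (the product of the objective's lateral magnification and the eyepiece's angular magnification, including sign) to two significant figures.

Convert to cm: f_obj = 16 mm = 1.6 cm; d_o = 17.50 mm = 1.75 cm.
Objective: 1/d_i = 1/f_obj - 1/d_o = 1/1.6 - 1/1.75 = 0.05357 cm^-1, so d_i = 18.667 cm.
m_obj = -d_i/d_o = -18.667/1.75 = -10.667.
Eyepiece angular magnification (image at near point): M_eye = 1 + D/f_e = 1 + 24/2 = 13.000.
Overall M = m_obj x M_eye = (-10.667)(13.000) = -138.67.

-140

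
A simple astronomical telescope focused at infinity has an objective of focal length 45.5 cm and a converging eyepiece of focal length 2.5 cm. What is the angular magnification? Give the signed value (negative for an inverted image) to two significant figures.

-18

M = -f_obj/f_eye = -45.5/(2.5) = -18.200.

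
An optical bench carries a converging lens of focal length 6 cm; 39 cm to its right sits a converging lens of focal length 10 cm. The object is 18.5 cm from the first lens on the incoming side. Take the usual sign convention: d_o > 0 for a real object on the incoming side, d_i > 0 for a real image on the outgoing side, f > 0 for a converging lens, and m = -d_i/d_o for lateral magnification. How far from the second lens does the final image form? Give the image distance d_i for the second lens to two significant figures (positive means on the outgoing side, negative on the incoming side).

15 cm

Applying the thin-lens equation to the first lens, 1/6 = 1/18.5 + 1/d_i1, which gives d_i1 = 8.880 cm.
That image sits 30.120 cm in front of the second lens, so d_o2 = 30.120 cm.
Applying the thin-lens equation again with f_2 = 10 cm and d_o2 = 30.120 cm gives d_i2 = 14.970 cm.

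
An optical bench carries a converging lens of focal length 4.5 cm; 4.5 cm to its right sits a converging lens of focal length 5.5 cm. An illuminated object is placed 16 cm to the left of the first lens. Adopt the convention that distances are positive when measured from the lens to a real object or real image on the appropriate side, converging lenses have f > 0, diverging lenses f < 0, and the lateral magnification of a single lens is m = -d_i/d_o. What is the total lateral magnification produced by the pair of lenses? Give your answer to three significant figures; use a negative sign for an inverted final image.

Applying the thin-lens equation to the first lens, 1/4.5 = 1/16 + 1/d_i1, which gives d_i1 = 6.261 cm.
Its lateral magnification is m_1 = -d_i1/d_o1 = -(6.261)/16 = -0.3913.
This image would form 6.261 cm past lens 1, i.e. 1.761 cm beyond lens 2, so it is a virtual object for lens 2: d_o2 = 4.5 - 6.261 = -1.761 cm.
Applying the thin-lens equation again with f_2 = 5.5 cm and d_o2 = -1.761 cm gives d_i2 = 1.334 cm.
m_2 = -(1.334)/(-1.761) = 0.7575.
The system's lateral magnification is m_1 m_2 = (-0.3913)(0.7575) = -0.2964.

-0.296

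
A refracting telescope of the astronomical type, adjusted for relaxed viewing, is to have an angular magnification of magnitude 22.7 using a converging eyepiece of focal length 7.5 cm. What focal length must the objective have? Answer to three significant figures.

|M| = f_obj/|f_eye|, so f_obj = |M| x |f_eye| = 22.7 x 7.5 = 170.250 cm.

170 cm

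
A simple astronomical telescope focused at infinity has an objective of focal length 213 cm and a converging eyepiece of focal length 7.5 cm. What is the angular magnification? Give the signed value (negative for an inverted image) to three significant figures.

M = -f_obj/f_eye = -213/(7.5) = -28.400.

-28.4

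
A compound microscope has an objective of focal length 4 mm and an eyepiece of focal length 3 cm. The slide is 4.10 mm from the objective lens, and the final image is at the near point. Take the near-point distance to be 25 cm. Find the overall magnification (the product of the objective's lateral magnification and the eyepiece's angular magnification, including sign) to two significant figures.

Convert to cm: f_obj = 4 mm = 0.4 cm; d_o = 4.10 mm = 0.41 cm.
Objective: 1/d_i = 1/f_obj - 1/d_o = 1/0.4 - 1/0.41 = 0.06098 cm^-1, so d_i = 16.400 cm.
m_obj = -d_i/d_o = -16.400/0.41 = -40.000.
Eyepiece angular magnification (image at near point): M_eye = 1 + D/f_e = 1 + 25/3 = 9.333.
Overall M = m_obj x M_eye = (-40.000)(9.333) = -373.33.

-370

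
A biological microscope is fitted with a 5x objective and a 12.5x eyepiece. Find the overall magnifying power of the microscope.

62.5

The overall magnification of a compound microscope is the product of the objective and eyepiece magnifications:
M = M_obj x M_eye = 5 x 12.5 = 62.5.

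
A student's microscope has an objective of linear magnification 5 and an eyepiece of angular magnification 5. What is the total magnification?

25

The overall magnification of a compound microscope is the product of the objective and eyepiece magnifications:
M = M_obj x M_eye = 5 x 5 = 25.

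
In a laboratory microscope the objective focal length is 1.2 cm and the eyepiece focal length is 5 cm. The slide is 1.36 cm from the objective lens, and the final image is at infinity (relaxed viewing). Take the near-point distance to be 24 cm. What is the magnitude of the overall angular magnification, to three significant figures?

36.0

Objective: 1/d_i = 1/f_obj - 1/d_o = 1/1.2 - 1/1.36 = 0.09804 cm^-1, so d_i = 10.200 cm.
m_obj = -d_i/d_o = -10.200/1.36 = -7.500.
Eyepiece angular magnification (image at infinity): M_eye = D/f_e = 24/5 = 4.800.
Overall M = m_obj x M_eye = (-7.500)(4.800) = -36.00.
|M| = 36.00.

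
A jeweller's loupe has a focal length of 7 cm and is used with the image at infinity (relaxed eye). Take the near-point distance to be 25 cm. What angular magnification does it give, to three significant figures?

M = D/f = 25/7 = 3.571.

3.57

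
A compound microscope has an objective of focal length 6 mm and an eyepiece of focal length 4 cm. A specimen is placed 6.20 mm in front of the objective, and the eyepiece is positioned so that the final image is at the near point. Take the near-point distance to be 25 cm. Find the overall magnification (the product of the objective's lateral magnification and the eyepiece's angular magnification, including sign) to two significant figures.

Convert to cm: f_obj = 6 mm = 0.6 cm; d_o = 6.20 mm = 0.62 cm.
Objective: 1/d_i = 1/f_obj - 1/d_o = 1/0.6 - 1/0.62 = 0.05376 cm^-1, so d_i = 18.600 cm.
m_obj = -d_i/d_o = -18.600/0.62 = -30.000.
Eyepiece angular magnification (image at near point): M_eye = 1 + D/f_e = 1 + 25/4 = 7.250.
Overall M = m_obj x M_eye = (-30.000)(7.250) = -217.50.

-220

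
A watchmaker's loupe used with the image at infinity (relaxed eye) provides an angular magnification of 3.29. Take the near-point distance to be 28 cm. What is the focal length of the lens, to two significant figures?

8.5 cm

For the image at infinity, M = D/f.
f = D/M = 28/3.29 = 8.511 cm.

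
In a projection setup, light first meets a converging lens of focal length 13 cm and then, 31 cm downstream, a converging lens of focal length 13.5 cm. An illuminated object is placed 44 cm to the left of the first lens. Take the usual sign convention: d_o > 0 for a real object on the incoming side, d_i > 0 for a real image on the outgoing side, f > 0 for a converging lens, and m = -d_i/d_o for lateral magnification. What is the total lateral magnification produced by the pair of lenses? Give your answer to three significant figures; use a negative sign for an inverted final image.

-5.95

Applying the thin-lens equation to the first lens, 1/13 = 1/44 + 1/d_i1, which gives d_i1 = 18.452 cm.
Its lateral magnification is m_1 = -d_i1/d_o1 = -(18.452)/44 = -0.4194.
Object distance for lens 2: d_o2 = 31 - 18.452 = 12.548 cm.
Applying the thin-lens equation again with f_2 = 13.5 cm and d_o2 = 12.548 cm gives d_i2 = -178.017 cm.
m_2 = -(-178.017)/(12.548) = 14.1864.
Overall magnification: m = m_1 m_2 = -5.9492.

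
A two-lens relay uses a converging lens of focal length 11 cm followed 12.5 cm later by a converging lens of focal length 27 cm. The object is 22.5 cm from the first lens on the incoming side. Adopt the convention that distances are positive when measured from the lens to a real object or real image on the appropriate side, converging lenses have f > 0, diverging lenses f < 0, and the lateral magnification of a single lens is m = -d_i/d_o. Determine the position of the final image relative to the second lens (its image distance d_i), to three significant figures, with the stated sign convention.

Applying the thin-lens equation to the first lens, 1/11 = 1/22.5 + 1/d_i1, which gives d_i1 = 21.522 cm.
Since 21.522 cm > 12.5 cm, the first image lies past the second lens and serves as a virtual object: d_o2 = L - d_i1 = -9.022 cm.
Applying the thin-lens equation again with f_2 = 27 cm and d_o2 = -9.022 cm gives d_i2 = 6.762 cm.

6.76 cm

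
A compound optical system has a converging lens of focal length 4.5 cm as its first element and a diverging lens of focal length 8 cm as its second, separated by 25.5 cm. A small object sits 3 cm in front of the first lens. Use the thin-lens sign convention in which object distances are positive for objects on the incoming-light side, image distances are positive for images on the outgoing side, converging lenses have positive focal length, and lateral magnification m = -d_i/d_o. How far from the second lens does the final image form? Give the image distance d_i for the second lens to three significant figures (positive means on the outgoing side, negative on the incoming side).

-6.49 cm

Applying the thin-lens equation to the first lens, 1/4.5 = 1/3 + 1/d_i1, which gives d_i1 = -9.000 cm.
With d_i1 < 0 the first image is virtual and lies on the object side; the object distance for lens 2 is d_o2 = 25.5 - (-9.000) = 34.500 cm.
Applying the thin-lens equation again with f_2 = -8 cm and d_o2 = 34.500 cm gives d_i2 = -6.494 cm.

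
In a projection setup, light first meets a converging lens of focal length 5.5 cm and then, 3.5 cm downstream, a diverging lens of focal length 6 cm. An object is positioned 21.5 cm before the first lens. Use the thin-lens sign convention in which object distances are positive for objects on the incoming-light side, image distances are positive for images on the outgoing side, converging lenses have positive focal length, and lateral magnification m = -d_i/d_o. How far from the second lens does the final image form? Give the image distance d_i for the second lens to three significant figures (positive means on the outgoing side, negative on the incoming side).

11.1 cm

First lens: d_i1 = 1/(1/5.5 - 1/21.5) = 7.391 cm.
This image would form 7.391 cm past lens 1, i.e. 3.891 cm beyond lens 2, so it is a virtual object for lens 2: d_o2 = 3.5 - 7.391 = -3.891 cm.
Second lens: d_i2 = 1/(1/(-6) - 1/(-3.891)) = 11.067 cm.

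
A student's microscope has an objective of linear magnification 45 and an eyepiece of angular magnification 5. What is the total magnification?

225

The overall magnification of a compound microscope is the product of the objective and eyepiece magnifications:
M = M_obj x M_eye = 45 x 5 = 225.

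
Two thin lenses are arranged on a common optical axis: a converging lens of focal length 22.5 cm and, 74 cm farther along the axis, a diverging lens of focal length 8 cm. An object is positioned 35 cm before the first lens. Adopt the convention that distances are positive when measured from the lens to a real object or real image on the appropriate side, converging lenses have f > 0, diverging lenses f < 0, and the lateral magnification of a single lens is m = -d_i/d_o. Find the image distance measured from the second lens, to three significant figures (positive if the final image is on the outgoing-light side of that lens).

Applying the thin-lens equation to the first lens, 1/22.5 = 1/35 + 1/d_i1, which gives d_i1 = 63.000 cm.
The intermediate image is 63.000 cm to the right of lens 1, so d_o2 = L - d_i1 = 74 - 63.000 = 11.000 cm.
Applying the thin-lens equation again with f_2 = -8 cm and d_o2 = 11.000 cm gives d_i2 = -4.632 cm.

-4.63 cm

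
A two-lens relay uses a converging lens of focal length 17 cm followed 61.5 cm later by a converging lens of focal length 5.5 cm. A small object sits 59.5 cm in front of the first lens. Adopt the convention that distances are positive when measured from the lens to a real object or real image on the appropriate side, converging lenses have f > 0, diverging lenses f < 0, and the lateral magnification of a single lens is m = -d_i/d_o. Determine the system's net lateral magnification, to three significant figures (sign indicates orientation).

0.0683

First lens: d_i1 = 1/(1/17 - 1/59.5) = 23.800 cm.
m_1 = -(23.800)/59.5 = -0.4000.
The intermediate image is 23.800 cm to the right of lens 1, so d_o2 = L - d_i1 = 61.5 - 23.800 = 37.700 cm.
Second lens: d_i2 = 1/(1/5.5 - 1/(37.700)) = 6.439 cm.
m_2 = -(6.439)/(37.700) = -0.1708.
Total m = m_1 x m_2 = (-0.4000)(-0.1708) = 0.0683.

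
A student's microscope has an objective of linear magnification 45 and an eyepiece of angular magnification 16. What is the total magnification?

The overall magnification of a compound microscope is the product of the objective and eyepiece magnifications:
M = M_obj x M_eye = 45 x 16 = 720.

720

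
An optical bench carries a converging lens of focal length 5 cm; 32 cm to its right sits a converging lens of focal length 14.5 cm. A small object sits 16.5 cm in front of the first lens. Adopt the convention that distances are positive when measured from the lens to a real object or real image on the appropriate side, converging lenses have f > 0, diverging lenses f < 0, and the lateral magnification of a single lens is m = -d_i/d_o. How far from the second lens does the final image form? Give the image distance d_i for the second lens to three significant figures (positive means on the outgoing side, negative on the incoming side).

Lens 1: 1/d_i1 = 1/f_1 - 1/d_o1 = 1/5 - 1/16.5 = 0.13939 cm^-1, so d_i1 = 7.174 cm.
The intermediate image is 7.174 cm to the right of lens 1, so d_o2 = L - d_i1 = 32 - 7.174 = 24.826 cm.
Lens 2: 1/d_i2 = 1/f_2 - 1/d_o2 = 1/14.5 - 1/(24.826) = 0.02869 cm^-1, so d_i2 = 34.861 cm.

34.9 cm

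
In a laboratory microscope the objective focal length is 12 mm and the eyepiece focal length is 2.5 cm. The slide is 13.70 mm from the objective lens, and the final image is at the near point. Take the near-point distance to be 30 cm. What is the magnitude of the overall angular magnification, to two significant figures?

Convert to cm: f_obj = 12 mm = 1.2 cm; d_o = 13.70 mm = 1.37 cm.
Objective: 1/d_i = 1/f_obj - 1/d_o = 1/1.2 - 1/1.37 = 0.10341 cm^-1, so d_i = 9.671 cm.
m_obj = -d_i/d_o = -9.671/1.37 = -7.059.
Eyepiece angular magnification (image at near point): M_eye = 1 + D/f_e = 1 + 30/2.5 = 13.000.
Overall M = m_obj x M_eye = (-7.059)(13.000) = -91.76.
|M| = 91.76.

92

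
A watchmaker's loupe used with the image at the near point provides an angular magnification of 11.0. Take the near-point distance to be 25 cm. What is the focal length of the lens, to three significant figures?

2.50 cm

For the image at the near point, M = 1 + D/f.
f = D/(M - 1) = 25/(11.0 - 1) = 2.500 cm.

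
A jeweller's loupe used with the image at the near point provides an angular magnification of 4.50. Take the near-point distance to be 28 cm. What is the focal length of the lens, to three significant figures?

For the image at the near point, M = 1 + D/f.
f = D/(M - 1) = 28/(4.5 - 1) = 8.000 cm.

8.00 cm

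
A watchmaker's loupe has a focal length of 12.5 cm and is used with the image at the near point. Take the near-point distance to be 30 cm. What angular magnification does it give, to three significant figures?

M = 1 + D/f = 1 + 30/12.5 = 3.400.

3.40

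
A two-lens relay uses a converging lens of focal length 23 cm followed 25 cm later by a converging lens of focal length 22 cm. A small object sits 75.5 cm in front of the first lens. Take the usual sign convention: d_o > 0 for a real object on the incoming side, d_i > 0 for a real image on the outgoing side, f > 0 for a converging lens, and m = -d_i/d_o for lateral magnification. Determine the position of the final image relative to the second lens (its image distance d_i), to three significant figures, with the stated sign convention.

5.91 cm

Lens 1: 1/d_i1 = 1/f_1 - 1/d_o1 = 1/23 - 1/75.5 = 0.03023 cm^-1, so d_i1 = 33.076 cm.
This image would form 33.076 cm past lens 1, i.e. 8.076 cm beyond lens 2, so it is a virtual object for lens 2: d_o2 = 25 - 33.076 = -8.076 cm.
Lens 2: 1/d_i2 = 1/f_2 - 1/d_o2 = 1/22 - 1/(-8.076) = 0.16928 cm^-1, so d_i2 = 5.908 cm.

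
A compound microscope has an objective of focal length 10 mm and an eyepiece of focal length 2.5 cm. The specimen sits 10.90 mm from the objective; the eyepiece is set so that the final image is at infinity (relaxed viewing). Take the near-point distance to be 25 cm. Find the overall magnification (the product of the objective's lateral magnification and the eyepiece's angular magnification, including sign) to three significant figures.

Convert to cm: f_obj = 10 mm = 1 cm; d_o = 10.90 mm = 1.09 cm.
Objective: 1/d_i = 1/f_obj - 1/d_o = 1/1 - 1/1.09 = 0.08257 cm^-1, so d_i = 12.111 cm.
m_obj = -d_i/d_o = -12.111/1.09 = -11.111.
Eyepiece angular magnification (image at infinity): M_eye = D/f_e = 25/2.5 = 10.000.
Overall M = m_obj x M_eye = (-11.111)(10.000) = -111.11.

-111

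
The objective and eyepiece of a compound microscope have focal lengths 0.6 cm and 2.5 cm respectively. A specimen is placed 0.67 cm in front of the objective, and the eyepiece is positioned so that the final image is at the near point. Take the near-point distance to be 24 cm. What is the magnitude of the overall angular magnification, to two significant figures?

91

Objective: 1/d_i = 1/f_obj - 1/d_o = 1/0.6 - 1/0.67 = 0.17413 cm^-1, so d_i = 5.743 cm.
m_obj = -d_i/d_o = -5.743/0.67 = -8.571.
Eyepiece angular magnification (image at near point): M_eye = 1 + D/f_e = 1 + 24/2.5 = 10.600.
Overall M = m_obj x M_eye = (-8.571)(10.600) = -90.86.
|M| = 90.86.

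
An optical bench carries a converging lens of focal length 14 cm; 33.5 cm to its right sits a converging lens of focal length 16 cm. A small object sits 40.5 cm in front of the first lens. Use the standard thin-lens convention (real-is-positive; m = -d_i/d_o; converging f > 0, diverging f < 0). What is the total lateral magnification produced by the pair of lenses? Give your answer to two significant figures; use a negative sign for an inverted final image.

-2.2

First lens: d_i1 = 1/(1/14 - 1/40.5) = 21.396 cm.
m_1 = -(21.396)/40.5 = -0.5283.
The intermediate image is 21.396 cm to the right of lens 1, so d_o2 = L - d_i1 = 33.5 - 21.396 = 12.104 cm.
Second lens: d_i2 = 1/(1/16 - 1/(12.104)) = -49.705 cm.
m_2 = -(-49.705)/(12.104) = 4.1065.
The system's lateral magnification is m_1 m_2 = (-0.5283)(4.1065) = -2.1695.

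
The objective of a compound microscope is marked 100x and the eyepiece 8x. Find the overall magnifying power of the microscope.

The overall magnification of a compound microscope is the product of the objective and eyepiece magnifications:
M = M_obj x M_eye = 100 x 8 = 800.

800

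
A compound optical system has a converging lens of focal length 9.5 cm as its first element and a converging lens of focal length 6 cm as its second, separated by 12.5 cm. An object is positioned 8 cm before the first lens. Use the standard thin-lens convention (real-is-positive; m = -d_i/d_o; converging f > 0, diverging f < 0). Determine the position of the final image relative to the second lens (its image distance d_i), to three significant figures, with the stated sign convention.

6.63 cm

First lens: d_i1 = 1/(1/9.5 - 1/8) = -50.667 cm.
With d_i1 < 0 the first image is virtual and lies on the object side; the object distance for lens 2 is d_o2 = 12.5 - (-50.667) = 63.167 cm.
Second lens: d_i2 = 1/(1/6 - 1/(63.167)) = 6.630 cm.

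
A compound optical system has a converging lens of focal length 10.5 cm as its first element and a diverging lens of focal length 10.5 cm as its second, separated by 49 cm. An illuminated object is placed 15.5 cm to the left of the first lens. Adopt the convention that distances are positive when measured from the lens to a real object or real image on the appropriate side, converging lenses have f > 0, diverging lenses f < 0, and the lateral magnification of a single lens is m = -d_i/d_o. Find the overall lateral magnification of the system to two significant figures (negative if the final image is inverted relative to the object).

Lens 1: 1/d_i1 = 1/f_1 - 1/d_o1 = 1/10.5 - 1/15.5 = 0.03072 cm^-1, so d_i1 = 32.550 cm.
m_1 = -(32.550)/15.5 = -2.1000.
The intermediate image is 32.550 cm to the right of lens 1, so d_o2 = L - d_i1 = 49 - 32.550 = 16.450 cm.
Lens 2: 1/d_i2 = 1/f_2 - 1/d_o2 = 1/(-10.5) - 1/(16.450) = -0.15603 cm^-1, so d_i2 = -6.409 cm.
m_2 = -(-6.409)/(16.450) = 0.3896.
The system's lateral magnification is m_1 m_2 = (-2.1000)(0.3896) = -0.8182.

-0.82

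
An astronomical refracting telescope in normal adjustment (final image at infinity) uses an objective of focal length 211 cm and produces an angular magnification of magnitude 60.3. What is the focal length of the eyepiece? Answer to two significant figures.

|M| = f_obj/f_eye, so f_eye = f_obj/|M| = 211/60.3 = 3.499 cm.

3.5 cm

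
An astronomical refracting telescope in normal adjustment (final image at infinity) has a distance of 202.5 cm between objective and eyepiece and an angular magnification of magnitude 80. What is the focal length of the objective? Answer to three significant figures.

In normal adjustment the tube length equals f_obj + f_eye and |M| = f_obj/f_eye.
So f_obj = 80 f_eye and 80 f_eye + f_eye = 202.5 cm, giving f_eye = 202.5/81 = 2.500 cm and f_obj = 200.000 cm.

200 cm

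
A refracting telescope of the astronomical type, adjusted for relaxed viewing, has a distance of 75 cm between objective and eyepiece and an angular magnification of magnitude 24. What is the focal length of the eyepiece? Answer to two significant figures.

3.0 cm

In normal adjustment the tube length equals f_obj + f_eye and |M| = f_obj/f_eye.
So f_obj = 24 f_eye and 24 f_eye + f_eye = 75 cm, giving f_eye = 75/25 = 3.000 cm and f_obj = 72.000 cm.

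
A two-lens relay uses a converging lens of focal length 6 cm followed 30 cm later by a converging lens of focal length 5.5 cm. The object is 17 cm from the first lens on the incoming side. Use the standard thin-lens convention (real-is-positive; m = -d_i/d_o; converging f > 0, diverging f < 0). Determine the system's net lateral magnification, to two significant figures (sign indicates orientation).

0.20

First lens: d_i1 = 1/(1/6 - 1/17) = 9.273 cm.
m_1 = -(9.273)/17 = -0.5455.
That image sits 20.727 cm in front of the second lens, so d_o2 = 20.727 cm.
Second lens: d_i2 = 1/(1/5.5 - 1/(20.727)) = 7.487 cm.
m_2 = -(7.487)/(20.727) = -0.3612.
Overall magnification: m = m_1 m_2 = 0.1970.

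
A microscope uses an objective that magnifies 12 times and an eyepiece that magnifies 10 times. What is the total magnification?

120

The overall magnification of a compound microscope is the product of the objective and eyepiece magnifications:
M = M_obj x M_eye = 12 x 10 = 120.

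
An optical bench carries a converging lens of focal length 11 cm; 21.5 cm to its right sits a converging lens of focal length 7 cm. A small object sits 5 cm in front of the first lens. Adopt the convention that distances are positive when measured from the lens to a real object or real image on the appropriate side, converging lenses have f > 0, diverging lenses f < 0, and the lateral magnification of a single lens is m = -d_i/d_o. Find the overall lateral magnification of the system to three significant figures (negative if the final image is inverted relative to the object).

Lens 1: 1/d_i1 = 1/f_1 - 1/d_o1 = 1/11 - 1/5 = -0.10909 cm^-1, so d_i1 = -9.167 cm.
m_1 = -(-9.167)/5 = 1.8333.
With d_i1 < 0 the first image is virtual and lies on the object side; the object distance for lens 2 is d_o2 = 21.5 - (-9.167) = 30.667 cm.
Lens 2: 1/d_i2 = 1/f_2 - 1/d_o2 = 1/7 - 1/(30.667) = 0.11025 cm^-1, so d_i2 = 9.070 cm.
m_2 = -(9.070)/(30.667) = -0.2958.
Total m = m_1 x m_2 = (1.8333)(-0.2958) = -0.5423.

-0.542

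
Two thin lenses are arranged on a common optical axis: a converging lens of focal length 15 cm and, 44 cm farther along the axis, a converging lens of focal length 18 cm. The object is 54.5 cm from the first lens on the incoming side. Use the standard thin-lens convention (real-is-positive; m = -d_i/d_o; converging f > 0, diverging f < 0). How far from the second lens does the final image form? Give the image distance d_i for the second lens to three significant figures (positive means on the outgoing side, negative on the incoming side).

First lens: d_i1 = 1/(1/15 - 1/54.5) = 20.696 cm.
That image sits 23.304 cm in front of the second lens, so d_o2 = 23.304 cm.
Second lens: d_i2 = 1/(1/18 - 1/(23.304)) = 79.088 cm.

79.1 cm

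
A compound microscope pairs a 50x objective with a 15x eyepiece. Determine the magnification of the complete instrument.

The overall magnification of a compound microscope is the product of the objective and eyepiece magnifications:
M = M_obj x M_eye = 50 x 15 = 750.

750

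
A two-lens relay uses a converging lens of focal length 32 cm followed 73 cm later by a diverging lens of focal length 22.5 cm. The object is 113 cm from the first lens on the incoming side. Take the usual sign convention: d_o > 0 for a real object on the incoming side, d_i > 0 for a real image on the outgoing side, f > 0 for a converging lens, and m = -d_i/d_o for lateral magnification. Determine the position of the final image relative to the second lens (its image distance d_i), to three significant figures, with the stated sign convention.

First lens: d_i1 = 1/(1/32 - 1/113) = 44.642 cm.
The intermediate image is 44.642 cm to the right of lens 1, so d_o2 = L - d_i1 = 73 - 44.642 = 28.358 cm.
Second lens: d_i2 = 1/(1/(-22.5) - 1/(28.358)) = -12.546 cm.

-12.5 cm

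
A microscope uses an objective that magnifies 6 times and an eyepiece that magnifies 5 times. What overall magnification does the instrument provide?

The overall magnification of a compound microscope is the product of the objective and eyepiece magnifications:
M = M_obj x M_eye = 6 x 5 = 30.

30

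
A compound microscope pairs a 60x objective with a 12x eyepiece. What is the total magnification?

720

The overall magnification of a compound microscope is the product of the objective and eyepiece magnifications:
M = M_obj x M_eye = 60 x 12 = 720.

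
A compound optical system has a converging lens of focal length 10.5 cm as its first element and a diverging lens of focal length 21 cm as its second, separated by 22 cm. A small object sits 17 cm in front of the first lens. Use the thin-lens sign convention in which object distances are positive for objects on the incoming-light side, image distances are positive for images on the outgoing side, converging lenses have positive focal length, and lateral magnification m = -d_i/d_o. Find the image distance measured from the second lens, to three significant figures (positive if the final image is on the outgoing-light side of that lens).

7.38 cm

First lens: d_i1 = 1/(1/10.5 - 1/17) = 27.462 cm.
This image would form 27.462 cm past lens 1, i.e. 5.462 cm beyond lens 2, so it is a virtual object for lens 2: d_o2 = 22 - 27.462 = -5.462 cm.
Second lens: d_i2 = 1/(1/(-21) - 1/(-5.462)) = 7.381 cm.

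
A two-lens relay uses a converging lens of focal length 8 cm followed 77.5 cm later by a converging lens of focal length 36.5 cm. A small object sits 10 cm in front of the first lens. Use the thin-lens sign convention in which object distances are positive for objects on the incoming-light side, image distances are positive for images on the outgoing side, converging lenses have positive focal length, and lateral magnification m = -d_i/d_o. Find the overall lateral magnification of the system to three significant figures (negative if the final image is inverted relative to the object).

146

Applying the thin-lens equation to the first lens, 1/8 = 1/10 + 1/d_i1, which gives d_i1 = 40.000 cm.
Its lateral magnification is m_1 = -d_i1/d_o1 = -(40.000)/10 = -4.0000.
The intermediate image is 40.000 cm to the right of lens 1, so d_o2 = L - d_i1 = 77.5 - 40.000 = 37.500 cm.
Applying the thin-lens equation again with f_2 = 36.5 cm and d_o2 = 37.500 cm gives d_i2 = 1368.750 cm.
m_2 = -(1368.750)/(37.500) = -36.5000.
Overall magnification: m = m_1 m_2 = 146.0000.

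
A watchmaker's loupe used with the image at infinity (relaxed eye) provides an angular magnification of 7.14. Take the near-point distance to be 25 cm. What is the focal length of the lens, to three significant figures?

For the image at infinity, M = D/f.
f = D/M = 25/7.14 = 3.501 cm.

3.50 cm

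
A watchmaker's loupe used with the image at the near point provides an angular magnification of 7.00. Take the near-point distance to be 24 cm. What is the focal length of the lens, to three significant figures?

For the image at the near point, M = 1 + D/f.
f = D/(M - 1) = 24/(7.0 - 1) = 4.000 cm.

4.00 cm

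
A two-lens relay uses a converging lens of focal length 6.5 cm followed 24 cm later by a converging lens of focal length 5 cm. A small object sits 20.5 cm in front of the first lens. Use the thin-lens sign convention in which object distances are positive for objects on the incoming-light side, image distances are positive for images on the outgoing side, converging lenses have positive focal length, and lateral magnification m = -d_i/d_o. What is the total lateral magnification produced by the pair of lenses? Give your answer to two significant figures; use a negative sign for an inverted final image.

0.24

Lens 1: 1/d_i1 = 1/f_1 - 1/d_o1 = 1/6.5 - 1/20.5 = 0.10507 cm^-1, so d_i1 = 9.518 cm.
m_1 = -(9.518)/20.5 = -0.4643.
That image sits 14.482 cm in front of the second lens, so d_o2 = 14.482 cm.
Lens 2: 1/d_i2 = 1/f_2 - 1/d_o2 = 1/5 - 1/(14.482) = 0.13095 cm^-1, so d_i2 = 7.637 cm.
m_2 = -(7.637)/(14.482) = -0.5273.
Total m = m_1 x m_2 = (-0.4643)(-0.5273) = 0.2448.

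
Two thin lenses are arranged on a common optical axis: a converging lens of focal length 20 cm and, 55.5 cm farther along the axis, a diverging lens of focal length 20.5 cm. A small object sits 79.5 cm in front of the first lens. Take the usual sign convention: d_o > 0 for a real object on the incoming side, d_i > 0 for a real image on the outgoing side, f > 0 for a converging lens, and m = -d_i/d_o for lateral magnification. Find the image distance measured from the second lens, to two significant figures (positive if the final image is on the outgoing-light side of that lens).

-12 cm

Applying the thin-lens equation to the first lens, 1/20 = 1/79.5 + 1/d_i1, which gives d_i1 = 26.723 cm.
The intermediate image is 26.723 cm to the right of lens 1, so d_o2 = L - d_i1 = 55.5 - 26.723 = 28.777 cm.
Applying the thin-lens equation again with f_2 = -20.5 cm and d_o2 = 28.777 cm gives d_i2 = -11.972 cm.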